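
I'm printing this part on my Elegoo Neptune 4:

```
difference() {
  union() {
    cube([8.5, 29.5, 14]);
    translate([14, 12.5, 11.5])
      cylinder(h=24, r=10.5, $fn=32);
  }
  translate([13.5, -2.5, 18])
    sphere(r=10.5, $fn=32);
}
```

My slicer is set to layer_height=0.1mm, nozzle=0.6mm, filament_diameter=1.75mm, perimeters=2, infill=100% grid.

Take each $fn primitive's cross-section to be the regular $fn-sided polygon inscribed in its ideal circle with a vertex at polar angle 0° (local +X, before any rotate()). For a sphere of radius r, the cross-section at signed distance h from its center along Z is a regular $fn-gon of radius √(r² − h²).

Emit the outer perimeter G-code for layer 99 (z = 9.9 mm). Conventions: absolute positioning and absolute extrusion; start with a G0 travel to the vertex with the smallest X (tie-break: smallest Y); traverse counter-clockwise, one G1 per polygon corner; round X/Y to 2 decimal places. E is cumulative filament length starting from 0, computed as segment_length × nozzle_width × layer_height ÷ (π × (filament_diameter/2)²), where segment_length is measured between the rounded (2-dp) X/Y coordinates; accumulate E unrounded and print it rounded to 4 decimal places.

At z = 9.9 mm: the cube is present — its section is the full 8.5×29.5 rectangle; the cylinder at (14, 12.5) is absent (z outside [11.5, 35.5]); Merging all regions: only the 8.5×29.5 cube is present, so the union is just that shape — 1 connected region; the r=10.5 sphere at (13.5, -2.5) slices to a regular 32-gon of circumradius 6.681 (√(r²−h²) with h=8.1 from center); After the difference (first − rest): starting from that combined region, the r=10.5 sphere at (13.5, -2.5) partially overlaps it — only the 1.25 mm² overlap (of its 139.34 mm²) is removed, clipping the outline — 1 connected region. The outline is a single polygon with 7 vertices. Extrusion per mm of travel: 0.6 × 0.1 / (π × 0.875²) = 0.024945. Accumulating E over each segment gives final E = 1.8750.

G0 X0.00 Y0.00 Z9.90
G1 X7.31 Y0.00 E0.1823
G1 X7.33 Y0.06 E0.1839
G1 X7.94 Y1.21 E0.2164
G1 X8.50 Y1.89 E0.2384
G1 X8.50 Y29.50 E0.9271
G1 X0.00 Y29.50 E1.1391
G1 X0.00 Y0.00 E1.8750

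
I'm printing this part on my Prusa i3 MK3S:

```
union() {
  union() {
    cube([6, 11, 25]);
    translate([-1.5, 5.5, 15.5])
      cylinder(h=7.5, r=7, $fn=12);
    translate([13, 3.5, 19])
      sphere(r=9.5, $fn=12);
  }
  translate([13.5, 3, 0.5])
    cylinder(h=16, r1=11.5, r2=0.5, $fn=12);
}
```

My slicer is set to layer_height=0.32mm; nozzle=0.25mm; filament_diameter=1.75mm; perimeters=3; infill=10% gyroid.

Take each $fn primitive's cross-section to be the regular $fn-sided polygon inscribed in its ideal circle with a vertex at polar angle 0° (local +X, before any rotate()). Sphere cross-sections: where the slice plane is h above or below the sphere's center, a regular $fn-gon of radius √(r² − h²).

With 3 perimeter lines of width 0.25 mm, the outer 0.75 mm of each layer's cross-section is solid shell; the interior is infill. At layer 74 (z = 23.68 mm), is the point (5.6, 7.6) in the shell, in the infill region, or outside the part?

At z = 23.68 mm: the cube (footprint 6×11) is included at this height; the cylinder at (-1.5, 5.5) does not reach this height (z outside [15.5, 23]); the r=9.5 sphere at (13, 3.5) contributes a regular 12-gon of circumradius √(9.5²−4.68²) = 8.267; Merging all regions: the regions partially overlap (shared area 5.76 mm²), so overlapping operands fuse into one piece — 1 connected region; the cone at (13.5, 3) is not intersected at this z (z outside [0.5, 16.5]); Merging all regions: only the result so far is present, so the union is just that shape — 1 connected region. Overall, the cross-section is a single solid region. The nearest boundary edge runs (6.00, 11.00)→(6.00, 7.79); distance from the point to it = 0.44 mm. The point is inside the cross-section, 0.44 mm from the nearest boundary — within the 0.75 mm shell band (3 × 0.25).

shell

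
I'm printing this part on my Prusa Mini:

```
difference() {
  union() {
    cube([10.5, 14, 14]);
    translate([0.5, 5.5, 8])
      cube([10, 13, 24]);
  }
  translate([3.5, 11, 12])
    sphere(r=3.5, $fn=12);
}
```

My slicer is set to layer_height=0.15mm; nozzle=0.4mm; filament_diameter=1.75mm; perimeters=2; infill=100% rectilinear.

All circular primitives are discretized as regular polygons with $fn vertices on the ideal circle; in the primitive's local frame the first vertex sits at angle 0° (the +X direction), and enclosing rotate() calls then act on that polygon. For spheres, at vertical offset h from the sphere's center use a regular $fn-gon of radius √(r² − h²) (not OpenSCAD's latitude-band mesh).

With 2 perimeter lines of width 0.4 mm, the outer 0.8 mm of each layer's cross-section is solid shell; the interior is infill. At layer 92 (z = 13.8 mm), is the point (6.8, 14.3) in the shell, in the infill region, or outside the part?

At z = 13.8 mm: the cube (footprint 10.5×14) is included at this height; the 10×13 cube at (0.5, 5.5) contributes its full rectangle; Merging all regions: the regions partially overlap (shared area 85.00 mm²), so overlapping operands fuse into one piece — 1 connected region; the r=3.5 sphere at (3.5, 11) contributes a regular 12-gon of circumradius √(3.5²−1.8²) = 3.002; Subtracting the remaining from the first: starting from the result so far, the r=3.5 sphere at (3.5, 11) lies wholly inside it (removes its full 27.03 mm² and its 18.65 mm outline becomes a hole wall) — 1 connected region with 1 hole. Overall, the cross-section is one region with 1 hole. The nearest boundary edge runs (6.10, 12.50)→(5.00, 13.60); distance from the point to it = 1.77 mm. The point is inside the cross-section and 1.77 mm from the nearest boundary — more than the 0.8 mm shell width (2 × 0.4), so it's in the infill interior.

infill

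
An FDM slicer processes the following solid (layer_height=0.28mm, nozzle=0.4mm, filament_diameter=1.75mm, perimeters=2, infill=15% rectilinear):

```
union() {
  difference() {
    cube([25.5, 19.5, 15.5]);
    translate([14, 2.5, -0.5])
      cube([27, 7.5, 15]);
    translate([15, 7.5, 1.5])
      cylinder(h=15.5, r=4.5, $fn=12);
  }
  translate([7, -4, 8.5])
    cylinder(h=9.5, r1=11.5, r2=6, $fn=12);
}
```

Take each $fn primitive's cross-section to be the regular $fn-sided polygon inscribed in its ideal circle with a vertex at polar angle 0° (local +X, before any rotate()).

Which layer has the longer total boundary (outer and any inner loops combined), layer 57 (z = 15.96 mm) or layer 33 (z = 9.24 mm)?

layer 33 (z = 9.24 mm)

Layer 57 (z = 15.96): the cube is absent (z outside [0, 15.5]); the cube at (14, 2.5) is absent (z outside [-0.5, 14.5]); the r=4.5 cylinder at (15, 7.5) gives a regular 12-gon of circumradius 4.5 (constant along its height) (perimeter = 2·12·4.500·sin(180°/12) = 27.95 mm); Subtracting the remaining from the first: the first operand is absent here, so nothing remains; the cone at (7, -4) contributes a regular 12-gon of circumradius 7.181 (interpolated between r1=11.5 and r2=6 at t=0.785) (perimeter = 2·12·7.181·sin(180°/12) = 44.61 mm); Merging all regions: only the cone at (7, -4) is present, so the union is just that shape — boundary = 44.61 mm. So its perimeter = 44.61 mm. Layer 33 (z = 9.24): the cube (footprint 25.5×19.5) is included at this height (perimeter 90.00 mm); the cube at (14, 2.5) (footprint 27×7.5) is included at this height (perimeter 69.00 mm); the r=4.5 cylinder at (15, 7.5) gives a regular 12-gon of circumradius 4.5 (constant along its height) (perimeter = 2·12·4.500·sin(180°/12) = 27.95 mm); Taking the first minus the rest: starting from the 25.5×19.5 cube, the 27×7.5 cube at (14, 2.5) partially overlaps it — only the 86.25 mm² overlap (of its 202.50 mm²) is removed, clipping the outline; the r=4.5 cylinder at (15, 7.5) partially overlaps it — only the 28.31 mm² overlap (of its 60.75 mm²) is removed, clipping the outline — boundary = 118.87 mm; the cone at (7, -4) contributes a regular 12-gon of circumradius 11.072 (interpolated between r1=11.5 and r2=6 at t=0.078) (perimeter = 2·12·11.072·sin(180°/12) = 68.77 mm); Merging all regions: the regions partially overlap (shared area 86.74 mm²), so the edge portions inside another operand are dropped and the merged outline is re-measured after clipping — boundary = 144.91 mm. So its perimeter = 144.91 mm. Layer 33 is larger (144.91 vs 44.61 mm).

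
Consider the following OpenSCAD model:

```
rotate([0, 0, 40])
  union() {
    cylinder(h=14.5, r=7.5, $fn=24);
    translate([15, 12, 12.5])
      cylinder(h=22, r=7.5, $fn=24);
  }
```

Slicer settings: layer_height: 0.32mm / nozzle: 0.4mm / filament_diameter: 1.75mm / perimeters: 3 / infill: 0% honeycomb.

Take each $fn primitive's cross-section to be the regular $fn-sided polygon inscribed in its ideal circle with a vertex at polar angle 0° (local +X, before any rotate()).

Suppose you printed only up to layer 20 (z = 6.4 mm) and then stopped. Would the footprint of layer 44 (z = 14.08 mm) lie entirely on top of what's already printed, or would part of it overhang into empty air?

Compare the two slices. At z = 6.4: the cylinder: section is a regular 24-gon, circumradius r=7.5 (area = (24/2)·7.500²·sin(360°/24) = 174.70 mm²); the cylinder at (15, 12) is not intersected at this z (z outside [12.5, 34.5]); Taking the union: only the r=7.5 cylinder is present, so the union is just that shape — area = 174.70 mm²; (whole slice rotated 40° about Z — lengths, areas and connectivity unchanged). At z = 14.08: the r=7.5 cylinder gives a regular 24-gon of circumradius 7.5 (constant along its height) (area = (24/2)·7.500²·sin(360°/24) = 174.70 mm²); the cylinder at (15, 12): section is a regular 24-gon, circumradius r=7.5 (area = (24/2)·7.500²·sin(360°/24) = 174.70 mm²); Combining (union): the 2 present regions are separate (no shared area or edge), so areas and boundary lengths simply add and each stays a separate island — area = 349.41 mm²; (whole slice rotated 40° about Z — lengths, areas and connectivity unchanged). Checking containment: at z = 14.08 the cross-section extends beyond the z = 6.4 cross-section by about 174.70 mm².

part overhangs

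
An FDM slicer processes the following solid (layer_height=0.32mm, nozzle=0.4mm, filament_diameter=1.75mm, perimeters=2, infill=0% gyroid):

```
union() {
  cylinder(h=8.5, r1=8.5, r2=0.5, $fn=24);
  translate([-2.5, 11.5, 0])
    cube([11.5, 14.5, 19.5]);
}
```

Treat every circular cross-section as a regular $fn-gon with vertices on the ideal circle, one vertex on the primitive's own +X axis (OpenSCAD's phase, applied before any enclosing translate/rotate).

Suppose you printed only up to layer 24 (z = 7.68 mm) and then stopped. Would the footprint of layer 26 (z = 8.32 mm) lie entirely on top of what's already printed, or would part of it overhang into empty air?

Compare the two slices. At z = 7.68: the cone contributes a regular 24-gon of circumradius 1.272 (interpolated between r1=8.5 and r2=0.5 at t=0.904) (area = (24/2)·1.272²·sin(360°/24) = 5.02 mm²); the cube at (-2.5, 11.5) is present — its section is the full 11.5×14.5 rectangle (area 166.75 mm²); Combining (union): the 2 present regions are separate (no shared area or edge), so areas and boundary lengths simply add and each stays a separate island — area = 171.77 mm². At z = 8.32: the cone: at t=0.979 of its height the radius interpolates to r₁+(r₂−r₁)t = 0.669, giving a regular 24-gon of that circumradius (area = (24/2)·0.669²·sin(360°/24) = 1.39 mm²); the cube at (-2.5, 11.5) is present — its section is the full 11.5×14.5 rectangle (area 166.75 mm²); Merging all regions: the 2 present regions are separate (no shared area or edge), so areas and boundary lengths simply add and each stays a separate island — area = 168.14 mm². Checking containment: the cross-section at z = 8.32 is a subset of the cross-section at z = 7.68.

entirely on top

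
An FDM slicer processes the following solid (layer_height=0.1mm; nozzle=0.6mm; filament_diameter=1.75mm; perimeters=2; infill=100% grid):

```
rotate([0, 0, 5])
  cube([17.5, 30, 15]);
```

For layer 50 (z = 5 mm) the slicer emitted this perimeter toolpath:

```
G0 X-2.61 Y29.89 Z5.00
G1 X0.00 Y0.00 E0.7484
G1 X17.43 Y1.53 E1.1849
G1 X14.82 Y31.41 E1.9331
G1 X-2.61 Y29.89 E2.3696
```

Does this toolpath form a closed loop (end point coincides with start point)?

yes

Start point (G0): (-2.61, 29.89). End point (last G1): the path returns to the start — closed.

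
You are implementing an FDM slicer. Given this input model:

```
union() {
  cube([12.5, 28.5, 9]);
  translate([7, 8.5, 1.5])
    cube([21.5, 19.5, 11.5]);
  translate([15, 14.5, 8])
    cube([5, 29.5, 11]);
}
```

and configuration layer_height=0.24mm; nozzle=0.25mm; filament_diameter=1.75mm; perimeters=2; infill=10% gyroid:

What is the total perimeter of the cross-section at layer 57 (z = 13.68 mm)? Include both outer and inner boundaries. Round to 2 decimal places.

At z = 13.68 mm: the cube does not reach this height (z outside [0, 9]); the cube at (7, 8.5) does not reach this height (z outside [1.5, 13]); the cube at (15, 14.5) (footprint 5×29.5) is included at this height (perimeter 69.00 mm); Merging all regions: only the 5×29.5 cube at (15, 14.5) is present, so the union is just that shape — boundary = 69.00 mm. Overall, the cross-section is a single solid region. Total boundary length (outer) = 69.00 mm.

69.00 mm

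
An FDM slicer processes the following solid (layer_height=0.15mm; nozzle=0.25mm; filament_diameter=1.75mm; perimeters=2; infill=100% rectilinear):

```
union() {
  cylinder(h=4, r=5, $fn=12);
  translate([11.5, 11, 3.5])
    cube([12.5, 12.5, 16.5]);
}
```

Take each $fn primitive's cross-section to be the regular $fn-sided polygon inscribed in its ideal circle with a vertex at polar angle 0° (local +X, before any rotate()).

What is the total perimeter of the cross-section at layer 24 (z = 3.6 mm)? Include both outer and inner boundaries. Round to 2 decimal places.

At z = 3.6 mm: the r=5 cylinder gives a regular 12-gon of circumradius 5 (constant along its height) (perimeter = 2·12·5.000·sin(180°/12) = 31.06 mm); the cube at (11.5, 11) (footprint 12.5×12.5) is included at this height (perimeter 50.00 mm); Merging all regions: the 2 present regions are separate (no shared area or edge), so areas and boundary lengths simply add and each stays a separate island — boundary = 81.06 mm. Overall, the cross-section has 2 separate islands. Total boundary length (outer) = 81.06 mm.

81.06 mm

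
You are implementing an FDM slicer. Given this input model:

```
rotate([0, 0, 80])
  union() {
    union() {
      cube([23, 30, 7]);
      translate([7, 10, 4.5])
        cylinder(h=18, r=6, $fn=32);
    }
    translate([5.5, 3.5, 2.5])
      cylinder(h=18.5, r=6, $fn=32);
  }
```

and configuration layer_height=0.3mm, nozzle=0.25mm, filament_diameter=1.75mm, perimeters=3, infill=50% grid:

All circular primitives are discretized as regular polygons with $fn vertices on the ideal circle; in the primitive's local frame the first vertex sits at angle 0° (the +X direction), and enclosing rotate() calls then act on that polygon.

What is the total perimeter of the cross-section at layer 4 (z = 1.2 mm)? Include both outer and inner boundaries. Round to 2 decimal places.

106.00 mm

At z = 1.2 mm: the cube is present — its section is the full 23×30 rectangle (perimeter 106.00 mm); the cylinder at (7, 10) is absent (z outside [4.5, 22.5]); Combining (union): only the 23×30 cube is present, so the union is just that shape — boundary = 106.00 mm; the cylinder at (5.5, 3.5) is not intersected at this z (z outside [2.5, 21]); Taking the union: only the result so far is present, so the union is just that shape — boundary = 106.00 mm; (rotated 80° about Z; rotation is an isometry so areas/perimeters/island counts are preserved). Overall, the cross-section is a single solid region. Total boundary length (outer) = 106.00 mm.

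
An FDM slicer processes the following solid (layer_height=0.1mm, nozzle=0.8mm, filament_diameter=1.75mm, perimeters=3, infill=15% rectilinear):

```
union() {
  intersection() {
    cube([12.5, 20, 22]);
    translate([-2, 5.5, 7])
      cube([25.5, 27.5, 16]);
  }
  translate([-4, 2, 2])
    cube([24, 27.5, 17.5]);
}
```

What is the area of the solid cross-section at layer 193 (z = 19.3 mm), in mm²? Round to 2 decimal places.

660.00 mm²

At z = 19.3 mm: the cube (footprint 12.5×20) is included at this height (area 250.00 mm²); the 25.5×27.5 cube at (-2, 5.5) contributes its full rectangle (area 701.25 mm²); After intersecting: the 25.5×27.5 cube at (-2, 5.5) partially overlaps the 12.5×20 cube; clipping to the common part keeps 181.25 mm² — area = 181.25 mm²; the cube at (-4, 2) (footprint 24×27.5) is included at this height (area 660.00 mm²); Taking the union: that combined region lies entirely inside the 24×27.5 cube at (-4, 2), so the union is just the 24×27.5 cube at (-4, 2) — area = 660.00 mm². Overall, the cross-section is a single solid region. Net area = 660.00 mm².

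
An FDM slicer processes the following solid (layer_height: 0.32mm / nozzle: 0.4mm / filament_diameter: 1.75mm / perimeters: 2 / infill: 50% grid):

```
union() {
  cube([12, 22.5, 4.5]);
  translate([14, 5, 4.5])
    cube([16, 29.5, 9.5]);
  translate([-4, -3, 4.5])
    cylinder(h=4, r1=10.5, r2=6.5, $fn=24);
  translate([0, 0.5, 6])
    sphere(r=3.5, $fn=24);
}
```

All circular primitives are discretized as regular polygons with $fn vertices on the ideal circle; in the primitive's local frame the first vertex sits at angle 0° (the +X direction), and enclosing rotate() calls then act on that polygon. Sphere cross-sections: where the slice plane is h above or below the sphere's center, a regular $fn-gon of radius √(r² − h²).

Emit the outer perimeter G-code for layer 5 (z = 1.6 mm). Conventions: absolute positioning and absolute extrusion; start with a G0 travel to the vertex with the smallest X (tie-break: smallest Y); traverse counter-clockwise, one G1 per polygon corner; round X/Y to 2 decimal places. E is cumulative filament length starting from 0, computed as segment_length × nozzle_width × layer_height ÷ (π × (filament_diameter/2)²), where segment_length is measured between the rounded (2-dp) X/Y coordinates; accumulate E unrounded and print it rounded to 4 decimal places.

G0 X0.00 Y0.00 Z1.60
G1 X12.00 Y0.00 E0.6386
G1 X12.00 Y22.50 E1.8360
G1 X0.00 Y22.50 E2.4746
G1 X0.00 Y0.00 E3.6719

At z = 1.6 mm: the cube is present — its section is the full 12×22.5 rectangle; the cube at (14, 5) does not reach this height (z outside [4.5, 14]); the cone at (-4, -3) does not reach this height (z outside [4.5, 8.5]); the sphere at (0, 0.5) does not reach this height (|z−center|=4.400 > r=3.5); Taking the union: only the 12×22.5 cube is present, so the union is just that shape — 1 connected region. The outline is a single polygon with 4 vertices. Extrusion per mm of travel: 0.4 × 0.32 / (π × 0.875²) = 0.053216. Accumulating E over each segment gives final E = 3.6719.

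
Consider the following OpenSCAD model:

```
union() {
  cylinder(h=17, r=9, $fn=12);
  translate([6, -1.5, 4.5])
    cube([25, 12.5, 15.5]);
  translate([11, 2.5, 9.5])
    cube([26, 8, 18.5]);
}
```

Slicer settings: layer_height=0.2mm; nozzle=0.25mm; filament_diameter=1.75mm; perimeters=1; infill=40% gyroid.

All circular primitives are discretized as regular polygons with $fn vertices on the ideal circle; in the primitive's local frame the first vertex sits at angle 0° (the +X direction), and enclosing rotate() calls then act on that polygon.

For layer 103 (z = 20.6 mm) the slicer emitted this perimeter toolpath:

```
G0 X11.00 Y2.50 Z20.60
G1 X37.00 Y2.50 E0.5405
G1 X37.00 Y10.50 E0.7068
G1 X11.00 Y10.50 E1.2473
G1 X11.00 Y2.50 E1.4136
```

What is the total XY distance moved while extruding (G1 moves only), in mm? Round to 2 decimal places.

68.00 mm

Sum the Euclidean lengths of each G1 segment: total = 68.00 mm.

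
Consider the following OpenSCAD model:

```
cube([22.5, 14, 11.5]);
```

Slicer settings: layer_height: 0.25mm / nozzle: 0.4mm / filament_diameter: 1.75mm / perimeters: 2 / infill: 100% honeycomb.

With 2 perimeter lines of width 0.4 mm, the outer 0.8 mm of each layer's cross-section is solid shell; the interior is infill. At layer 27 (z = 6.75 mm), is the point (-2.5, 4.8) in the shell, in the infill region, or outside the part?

outside

At z = 6.75 mm: the cube (footprint 22.5×14) is included at this height. Overall, the cross-section is a single solid region. The nearest boundary edge runs (0.00, 14.00)→(0.00, 0.00); distance from the point to it = 2.50 mm. The point is not inside any of the regions above, so it lies outside the cross-section (2.50 mm from the nearest boundary).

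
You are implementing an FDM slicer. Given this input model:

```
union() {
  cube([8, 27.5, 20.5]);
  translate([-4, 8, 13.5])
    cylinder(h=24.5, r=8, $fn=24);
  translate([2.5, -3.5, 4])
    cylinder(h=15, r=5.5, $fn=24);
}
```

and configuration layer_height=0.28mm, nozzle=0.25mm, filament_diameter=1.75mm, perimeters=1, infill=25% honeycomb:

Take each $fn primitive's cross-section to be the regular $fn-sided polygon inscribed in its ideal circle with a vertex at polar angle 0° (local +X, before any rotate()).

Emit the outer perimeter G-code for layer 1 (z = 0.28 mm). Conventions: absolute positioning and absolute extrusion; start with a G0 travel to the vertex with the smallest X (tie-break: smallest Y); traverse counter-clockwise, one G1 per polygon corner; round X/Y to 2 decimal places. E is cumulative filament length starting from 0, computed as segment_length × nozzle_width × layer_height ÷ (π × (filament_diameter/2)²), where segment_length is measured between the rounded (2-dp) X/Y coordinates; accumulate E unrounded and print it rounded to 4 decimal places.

G0 X0.00 Y0.00 Z0.28
G1 X8.00 Y0.00 E0.2328
G1 X8.00 Y27.50 E1.0331
G1 X0.00 Y27.50 E1.2660
G1 X0.00 Y0.00 E2.0663

At z = 0.28 mm: the 8×27.5 cube contributes its full rectangle; the cylinder at (-4, 8) is not intersected at this z (z outside [13.5, 38]); the cylinder at (2.5, -3.5) does not reach this height (z outside [4, 19]); Merging all regions: only the 8×27.5 cube is present, so the union is just that shape — 1 connected region. The outline is a single polygon with 4 vertices. Extrusion per mm of travel: 0.25 × 0.28 / (π × 0.875²) = 0.029103. Accumulating E over each segment gives final E = 2.0663.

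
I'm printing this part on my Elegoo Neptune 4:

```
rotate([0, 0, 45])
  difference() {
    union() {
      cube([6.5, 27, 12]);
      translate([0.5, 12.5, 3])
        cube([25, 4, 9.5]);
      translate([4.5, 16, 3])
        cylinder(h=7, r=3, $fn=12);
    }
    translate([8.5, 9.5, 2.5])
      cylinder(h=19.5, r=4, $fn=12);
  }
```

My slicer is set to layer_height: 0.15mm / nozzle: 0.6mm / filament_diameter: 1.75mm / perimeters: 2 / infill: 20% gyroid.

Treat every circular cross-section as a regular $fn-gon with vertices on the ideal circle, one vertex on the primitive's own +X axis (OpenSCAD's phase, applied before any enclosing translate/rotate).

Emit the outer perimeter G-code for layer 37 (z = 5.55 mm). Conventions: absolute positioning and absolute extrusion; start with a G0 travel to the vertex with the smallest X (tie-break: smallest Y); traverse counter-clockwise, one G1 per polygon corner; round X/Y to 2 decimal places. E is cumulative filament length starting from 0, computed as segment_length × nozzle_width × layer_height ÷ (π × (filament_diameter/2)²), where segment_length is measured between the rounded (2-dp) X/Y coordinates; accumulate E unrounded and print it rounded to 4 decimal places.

At z = 5.55 mm: the 6.5×27 cube contributes its full rectangle; the cube at (0.5, 12.5) is present — its section is the full 25×4 rectangle; the cylinder at (4.5, 16): section is a regular 12-gon, circumradius r=3; Combining (union): the regions partially overlap (shared area 50.09 mm²), so overlapping operands fuse into one piece — 1 connected region; the r=4 cylinder at (8.5, 9.5) contributes a regular 12-gon of circumradius 4; Taking the first minus the rest: starting from the result so far, the r=4 cylinder at (8.5, 9.5) partially overlaps it — only the 12.11 mm² overlap (of its 48.00 mm²) is removed, clipping the outline — 1 connected region; (whole slice rotated 45° about Z — lengths, areas and connectivity unchanged). The outline is a single polygon with 17 vertices. Extrusion per mm of travel: 0.6 × 0.15 / (π × 0.875²) = 0.037418. Accumulating E over each segment gives final E = 3.9876.

G0 X-19.09 Y19.09 Z5.55
G1 X0.00 Y0.00 E1.0102
G1 X4.60 Y4.60 E1.2536
G1 X0.33 Y8.86 E1.4793
G1 X-1.74 Y8.86 E1.5567
G1 X-3.54 Y9.90 E1.6345
G1 X-4.57 Y11.69 E1.7118
G1 X-4.57 Y13.76 E1.7893
G1 X-3.54 Y15.56 E1.8669
G1 X-1.74 Y16.59 E1.9444
G1 X-1.09 Y16.59 E1.9688
G1 X9.19 Y26.87 E2.5128
G1 X6.36 Y29.70 E2.6625
G1 X-6.46 Y16.88 E3.3409
G1 X-7.36 Y17.39 E3.3796
G1 X-8.20 Y17.39 E3.4110
G1 X-14.50 Y23.69 E3.7444
G1 X-19.09 Y19.09 E3.9876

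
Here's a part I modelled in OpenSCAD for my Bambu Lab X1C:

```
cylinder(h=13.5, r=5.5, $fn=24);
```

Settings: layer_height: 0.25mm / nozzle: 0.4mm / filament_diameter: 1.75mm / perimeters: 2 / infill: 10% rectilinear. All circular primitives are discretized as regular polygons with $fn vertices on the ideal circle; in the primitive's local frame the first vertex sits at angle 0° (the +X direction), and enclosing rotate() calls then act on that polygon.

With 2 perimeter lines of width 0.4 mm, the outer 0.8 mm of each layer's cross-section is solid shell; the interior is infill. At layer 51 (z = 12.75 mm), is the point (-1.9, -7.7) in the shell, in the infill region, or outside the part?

outside

At z = 12.75 mm: the r=5.5 cylinder contributes a regular 24-gon of circumradius 5.5. Overall, the cross-section is a single solid region. The nearest boundary edge runs (-2.75, -4.76)→(-1.42, -5.31); distance from the point to it = 2.43 mm. The point is not inside any of the regions above, so it lies outside the cross-section (2.43 mm from the nearest boundary).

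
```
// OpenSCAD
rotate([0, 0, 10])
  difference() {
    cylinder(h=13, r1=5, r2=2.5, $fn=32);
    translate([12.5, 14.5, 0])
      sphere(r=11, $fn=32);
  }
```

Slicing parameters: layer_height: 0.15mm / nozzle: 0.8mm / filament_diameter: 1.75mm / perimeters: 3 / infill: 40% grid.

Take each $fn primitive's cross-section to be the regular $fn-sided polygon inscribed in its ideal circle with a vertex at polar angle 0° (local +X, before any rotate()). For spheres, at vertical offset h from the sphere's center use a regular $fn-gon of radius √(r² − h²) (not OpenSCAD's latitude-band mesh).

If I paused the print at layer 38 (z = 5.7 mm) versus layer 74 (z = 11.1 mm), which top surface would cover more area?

Layer 38 (z = 5.7): the cone contributes a regular 32-gon of circumradius 3.904 (interpolated between r1=5 and r2=2.5 at t=0.438) (area = (32/2)·3.904²·sin(360°/32) = 47.57 mm²); the r=11 sphere at (12.5, 14.5) slices to a regular 32-gon of circumradius 9.408 (√(r²−h²) with h=5.7 from center) (area = (32/2)·9.408²·sin(360°/32) = 276.28 mm²); Taking the first minus the rest: starting from the cone (47.57 mm²), the r=11 sphere at (12.5, 14.5) misses the remaining region (no effect) — area = 47.57 mm²; (whole slice rotated 10° about Z — lengths, areas and connectivity unchanged). So its area = 47.57 mm². Layer 74 (z = 11.1): the cone contributes a regular 32-gon of circumradius 2.865 (interpolated between r1=5 and r2=2.5 at t=0.854) (area = (32/2)·2.865²·sin(360°/32) = 25.63 mm²); the sphere at (12.5, 14.5) does not reach this height (|z−center|=11.100 > r=11); After the difference (first − rest): none of the subtracted shapes is present at this height, so the cone is unchanged — area = 25.63 mm²; (whole slice rotated 10° about Z — lengths, areas and connectivity unchanged). So its area = 25.63 mm². Layer 38 is larger (47.57 vs 25.63 mm²).

layer 38 (z = 5.7 mm)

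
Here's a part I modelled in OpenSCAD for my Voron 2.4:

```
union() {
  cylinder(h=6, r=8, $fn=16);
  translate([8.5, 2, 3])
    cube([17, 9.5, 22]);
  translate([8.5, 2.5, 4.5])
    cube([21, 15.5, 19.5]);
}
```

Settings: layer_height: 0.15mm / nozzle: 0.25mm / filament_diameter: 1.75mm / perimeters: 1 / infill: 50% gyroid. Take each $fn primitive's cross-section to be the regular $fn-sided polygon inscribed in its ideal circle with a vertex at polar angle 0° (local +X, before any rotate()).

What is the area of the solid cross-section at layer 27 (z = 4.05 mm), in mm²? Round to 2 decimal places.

357.43 mm²

At z = 4.05 mm: the r=8 cylinder contributes a regular 16-gon of circumradius 8 (area = (16/2)·8.000²·sin(360°/16) = 195.93 mm²); the cube at (8.5, 2) (footprint 17×9.5) is included at this height (area 161.50 mm²); the cube at (8.5, 2.5) does not reach this height (z outside [4.5, 24]); Merging all regions: the 2 present regions are separate (no shared area or edge), so areas and boundary lengths simply add and each stays a separate island — area = 357.43 mm². Overall, the cross-section has 2 separate islands. Net area = 357.43 mm².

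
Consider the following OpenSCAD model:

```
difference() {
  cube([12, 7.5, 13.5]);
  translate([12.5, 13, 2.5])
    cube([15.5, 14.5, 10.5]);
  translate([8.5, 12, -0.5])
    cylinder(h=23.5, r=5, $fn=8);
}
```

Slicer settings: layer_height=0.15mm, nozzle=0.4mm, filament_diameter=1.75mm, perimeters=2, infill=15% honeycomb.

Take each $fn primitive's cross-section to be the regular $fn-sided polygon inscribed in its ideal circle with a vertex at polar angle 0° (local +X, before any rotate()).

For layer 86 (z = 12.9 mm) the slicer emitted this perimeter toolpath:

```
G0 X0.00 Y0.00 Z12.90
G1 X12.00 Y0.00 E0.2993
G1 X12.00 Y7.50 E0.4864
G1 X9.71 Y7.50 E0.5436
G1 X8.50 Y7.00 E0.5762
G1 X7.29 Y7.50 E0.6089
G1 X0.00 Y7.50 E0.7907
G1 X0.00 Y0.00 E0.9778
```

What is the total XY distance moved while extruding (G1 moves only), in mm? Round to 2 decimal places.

39.20 mm

Sum the Euclidean lengths of each G1 segment: total = 39.20 mm.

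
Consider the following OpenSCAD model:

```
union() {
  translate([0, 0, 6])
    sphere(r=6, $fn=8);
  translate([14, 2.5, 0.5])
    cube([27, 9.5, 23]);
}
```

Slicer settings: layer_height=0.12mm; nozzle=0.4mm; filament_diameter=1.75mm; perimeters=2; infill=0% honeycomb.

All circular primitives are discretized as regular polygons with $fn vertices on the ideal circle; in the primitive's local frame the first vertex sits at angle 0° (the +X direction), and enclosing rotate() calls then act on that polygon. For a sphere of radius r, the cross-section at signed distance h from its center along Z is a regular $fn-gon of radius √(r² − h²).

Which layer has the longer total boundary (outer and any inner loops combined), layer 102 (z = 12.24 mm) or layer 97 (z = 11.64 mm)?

Layer 102 (z = 12.24): the sphere is absent (|z−center|=6.240 > r=6); the cube at (14, 2.5) is present — its section is the full 27×9.5 rectangle (perimeter 73.00 mm); Taking the union: only the 27×9.5 cube at (14, 2.5) is present, so the union is just that shape — boundary = 73.00 mm. So its perimeter = 73.00 mm. Layer 97 (z = 11.64): the r=6 sphere slices to a regular 8-gon of circumradius 2.047 (√(r²−h²) with h=5.64 from center) (perimeter = 2·8·2.047·sin(180°/8) = 12.53 mm); the cube at (14, 2.5) is present — its section is the full 27×9.5 rectangle (perimeter 73.00 mm); Combining (union): the 2 present regions are separate (no shared area or edge), so areas and boundary lengths simply add and each stays a separate island — boundary = 85.53 mm. So its perimeter = 85.53 mm. Layer 97 is larger (85.53 vs 73.00 mm).

layer 97 (z = 11.64 mm)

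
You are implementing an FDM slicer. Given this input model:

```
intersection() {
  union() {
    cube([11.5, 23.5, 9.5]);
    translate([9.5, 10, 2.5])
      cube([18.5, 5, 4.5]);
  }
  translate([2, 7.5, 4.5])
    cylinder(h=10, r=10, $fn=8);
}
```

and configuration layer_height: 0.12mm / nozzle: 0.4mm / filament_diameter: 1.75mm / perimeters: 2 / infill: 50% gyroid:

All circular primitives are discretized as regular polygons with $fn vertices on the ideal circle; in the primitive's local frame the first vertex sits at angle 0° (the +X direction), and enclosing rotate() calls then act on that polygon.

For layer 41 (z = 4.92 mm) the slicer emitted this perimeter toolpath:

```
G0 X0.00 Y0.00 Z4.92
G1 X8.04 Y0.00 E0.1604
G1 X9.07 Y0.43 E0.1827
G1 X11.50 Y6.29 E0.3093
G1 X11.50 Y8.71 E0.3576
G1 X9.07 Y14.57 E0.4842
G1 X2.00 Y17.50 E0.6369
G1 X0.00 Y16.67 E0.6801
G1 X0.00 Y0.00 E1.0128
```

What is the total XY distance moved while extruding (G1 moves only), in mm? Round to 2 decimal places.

Sum the Euclidean lengths of each G1 segment: total = 50.75 mm.

50.75 mm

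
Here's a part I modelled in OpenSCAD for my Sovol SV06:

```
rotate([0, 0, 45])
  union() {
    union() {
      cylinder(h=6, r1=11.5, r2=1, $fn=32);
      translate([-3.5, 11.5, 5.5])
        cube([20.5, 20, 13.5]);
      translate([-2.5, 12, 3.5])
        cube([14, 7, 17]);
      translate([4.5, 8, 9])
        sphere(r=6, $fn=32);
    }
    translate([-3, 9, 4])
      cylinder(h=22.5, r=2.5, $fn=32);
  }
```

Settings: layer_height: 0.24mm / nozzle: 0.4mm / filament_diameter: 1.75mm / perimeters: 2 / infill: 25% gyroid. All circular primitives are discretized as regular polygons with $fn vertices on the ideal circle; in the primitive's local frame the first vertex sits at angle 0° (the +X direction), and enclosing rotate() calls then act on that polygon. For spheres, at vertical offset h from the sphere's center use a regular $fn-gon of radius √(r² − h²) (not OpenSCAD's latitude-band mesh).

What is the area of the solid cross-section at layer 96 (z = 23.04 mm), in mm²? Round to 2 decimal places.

At z = 23.04 mm: the cone is absent (z outside [0, 6]); the cube at (-3.5, 11.5) is not intersected at this z (z outside [5.5, 19]); the cube at (-2.5, 12) does not reach this height (z outside [3.5, 20.5]); the sphere at (4.5, 8) is not intersected at this z (|z−center|=14.040 > r=6); Combining (union): nothing is present at this height; the r=2.5 cylinder at (-3, 9) gives a regular 32-gon of circumradius 2.5 (constant along its height) (area = (32/2)·2.500²·sin(360°/32) = 19.51 mm²); Taking the union: only the r=2.5 cylinder at (-3, 9) is present, so the union is just that shape — area = 19.51 mm²; (rotated 45° about Z; rotation is an isometry so areas/perimeters/island counts are preserved). Overall, the cross-section is a single solid region. Net area = 19.51 mm².

19.51 mm²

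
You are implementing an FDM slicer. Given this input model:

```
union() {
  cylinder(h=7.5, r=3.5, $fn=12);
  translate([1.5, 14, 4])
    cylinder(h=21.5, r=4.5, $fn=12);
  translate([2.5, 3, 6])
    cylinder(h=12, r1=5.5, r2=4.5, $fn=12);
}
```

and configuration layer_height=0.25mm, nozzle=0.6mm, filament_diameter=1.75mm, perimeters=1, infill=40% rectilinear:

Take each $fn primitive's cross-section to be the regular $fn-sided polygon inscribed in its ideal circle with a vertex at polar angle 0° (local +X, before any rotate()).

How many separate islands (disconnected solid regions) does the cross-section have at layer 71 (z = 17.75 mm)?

2

At z = 17.75 mm: the cylinder does not reach this height (z outside [0, 7.5]); the cylinder at (1.5, 14): section is a regular 12-gon, circumradius r=4.5; the cone at (2.5, 3) contributes a regular 12-gon of circumradius 4.521 (interpolated between r1=5.5 and r2=4.5 at t=0.979); Merging all regions: the 2 present regions are separate (no shared area or edge), so areas and boundary lengths simply add and each stays a separate island — 2 connected regions. Overall, the cross-section has 2 separate islands. Island count = 2.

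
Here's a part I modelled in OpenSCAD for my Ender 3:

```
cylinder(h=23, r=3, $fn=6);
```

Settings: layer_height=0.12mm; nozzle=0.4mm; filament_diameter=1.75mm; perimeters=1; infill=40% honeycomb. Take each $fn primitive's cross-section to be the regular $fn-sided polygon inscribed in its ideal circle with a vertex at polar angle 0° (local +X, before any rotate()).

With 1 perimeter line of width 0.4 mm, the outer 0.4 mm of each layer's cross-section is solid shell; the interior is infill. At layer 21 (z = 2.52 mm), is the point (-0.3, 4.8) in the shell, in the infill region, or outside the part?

outside

At z = 2.52 mm: the r=3 cylinder contributes a regular 6-gon of circumradius 3. Overall, the cross-section is a single solid region. The nearest boundary edge runs (1.50, 2.60)→(-1.50, 2.60); distance from the point to it = 2.20 mm. The point is not inside any of the regions above, so it lies outside the cross-section (2.20 mm from the nearest boundary).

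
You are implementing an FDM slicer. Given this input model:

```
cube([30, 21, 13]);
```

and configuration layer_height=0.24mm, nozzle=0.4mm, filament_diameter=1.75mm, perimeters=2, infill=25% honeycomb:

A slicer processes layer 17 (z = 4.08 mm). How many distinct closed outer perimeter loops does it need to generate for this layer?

1

At z = 4.08 mm: the cube is present — its section is the full 30×21 rectangle. The result has 1 disconnected region.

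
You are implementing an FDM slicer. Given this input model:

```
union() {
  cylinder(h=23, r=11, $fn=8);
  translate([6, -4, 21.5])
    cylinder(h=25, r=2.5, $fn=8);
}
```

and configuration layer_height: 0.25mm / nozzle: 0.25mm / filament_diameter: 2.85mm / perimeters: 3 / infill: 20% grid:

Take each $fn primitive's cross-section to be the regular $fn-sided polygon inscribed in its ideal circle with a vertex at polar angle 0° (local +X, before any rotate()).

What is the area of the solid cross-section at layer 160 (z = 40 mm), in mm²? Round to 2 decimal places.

At z = 40 mm: the cylinder is absent (z outside [0, 23]); the cylinder at (6, -4): section is a regular 8-gon, circumradius r=2.5 (area = (8/2)·2.500²·sin(360°/8) = 17.68 mm²); Combining (union): only the r=2.5 cylinder at (6, -4) is present, so the union is just that shape — area = 17.68 mm². Overall, the cross-section is a single solid region. Net area = 17.68 mm².

17.68 mm²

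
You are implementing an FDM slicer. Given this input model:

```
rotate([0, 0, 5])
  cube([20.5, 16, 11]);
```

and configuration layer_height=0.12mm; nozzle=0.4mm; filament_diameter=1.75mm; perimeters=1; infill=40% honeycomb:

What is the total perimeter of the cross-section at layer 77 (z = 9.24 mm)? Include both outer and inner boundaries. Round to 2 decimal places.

At z = 9.24 mm: the cube (footprint 20.5×16) is included at this height (perimeter 73.00 mm); (whole slice rotated 5° about Z — lengths, areas and connectivity unchanged). Overall, the cross-section is a single solid region. Total boundary length (outer) = 73.00 mm.

73.00 mm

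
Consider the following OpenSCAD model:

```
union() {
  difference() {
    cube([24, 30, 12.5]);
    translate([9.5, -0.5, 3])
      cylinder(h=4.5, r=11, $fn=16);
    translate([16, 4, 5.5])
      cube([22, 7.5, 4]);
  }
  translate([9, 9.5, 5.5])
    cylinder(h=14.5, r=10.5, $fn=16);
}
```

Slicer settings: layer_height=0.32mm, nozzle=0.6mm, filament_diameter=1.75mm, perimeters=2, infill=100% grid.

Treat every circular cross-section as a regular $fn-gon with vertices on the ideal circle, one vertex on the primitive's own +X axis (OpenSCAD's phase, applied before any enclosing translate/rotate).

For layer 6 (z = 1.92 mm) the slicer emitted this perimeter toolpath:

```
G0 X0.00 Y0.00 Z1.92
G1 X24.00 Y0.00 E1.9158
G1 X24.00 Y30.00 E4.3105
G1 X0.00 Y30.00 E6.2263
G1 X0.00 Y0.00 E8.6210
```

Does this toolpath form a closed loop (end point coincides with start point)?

Start point (G0): (0.00, 0.00). End point (last G1): the path returns to the start — closed.

yes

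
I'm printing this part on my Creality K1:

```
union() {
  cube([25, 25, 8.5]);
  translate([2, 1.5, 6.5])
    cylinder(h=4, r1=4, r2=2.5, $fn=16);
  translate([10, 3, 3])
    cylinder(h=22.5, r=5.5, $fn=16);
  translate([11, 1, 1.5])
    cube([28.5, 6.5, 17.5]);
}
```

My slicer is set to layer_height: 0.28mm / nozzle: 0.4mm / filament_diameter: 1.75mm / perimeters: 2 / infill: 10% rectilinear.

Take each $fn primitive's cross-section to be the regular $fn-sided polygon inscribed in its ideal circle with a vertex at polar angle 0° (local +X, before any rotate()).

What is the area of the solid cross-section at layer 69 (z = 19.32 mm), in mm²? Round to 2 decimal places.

At z = 19.32 mm: the cube is absent (z outside [0, 8.5]); the cone at (2, 1.5) is absent (z outside [6.5, 10.5]); the cylinder at (10, 3): section is a regular 16-gon, circumradius r=5.5 (area = (16/2)·5.500²·sin(360°/16) = 92.61 mm²); the cube at (11, 1) is absent (z outside [1.5, 19]); Taking the union: only the r=5.5 cylinder at (10, 3) is present, so the union is just that shape — area = 92.61 mm². Overall, the cross-section is a single solid region. Net area = 92.61 mm².

92.61 mm²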